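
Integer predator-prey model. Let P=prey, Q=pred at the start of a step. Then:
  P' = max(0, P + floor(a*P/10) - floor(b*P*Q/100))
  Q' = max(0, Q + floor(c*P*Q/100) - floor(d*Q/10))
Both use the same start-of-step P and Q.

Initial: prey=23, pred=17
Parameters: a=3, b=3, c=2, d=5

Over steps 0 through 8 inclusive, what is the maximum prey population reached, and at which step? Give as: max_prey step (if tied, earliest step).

Step 1: prey: 23+6-11=18; pred: 17+7-8=16
Step 2: prey: 18+5-8=15; pred: 16+5-8=13
Step 3: prey: 15+4-5=14; pred: 13+3-6=10
Step 4: prey: 14+4-4=14; pred: 10+2-5=7
Step 5: prey: 14+4-2=16; pred: 7+1-3=5
Step 6: prey: 16+4-2=18; pred: 5+1-2=4
Step 7: prey: 18+5-2=21; pred: 4+1-2=3
Step 8: prey: 21+6-1=26; pred: 3+1-1=3
Max prey = 26 at step 8

Answer: 26 8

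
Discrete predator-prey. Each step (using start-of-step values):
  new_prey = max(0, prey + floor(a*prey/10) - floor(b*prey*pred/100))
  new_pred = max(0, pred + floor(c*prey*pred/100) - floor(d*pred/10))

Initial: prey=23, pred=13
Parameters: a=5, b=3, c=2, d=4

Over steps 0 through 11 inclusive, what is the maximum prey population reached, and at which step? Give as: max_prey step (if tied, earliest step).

Step 1: prey: 23+11-8=26; pred: 13+5-5=13
Step 2: prey: 26+13-10=29; pred: 13+6-5=14
Step 3: prey: 29+14-12=31; pred: 14+8-5=17
Step 4: prey: 31+15-15=31; pred: 17+10-6=21
Step 5: prey: 31+15-19=27; pred: 21+13-8=26
Step 6: prey: 27+13-21=19; pred: 26+14-10=30
Step 7: prey: 19+9-17=11; pred: 30+11-12=29
Step 8: prey: 11+5-9=7; pred: 29+6-11=24
Step 9: prey: 7+3-5=5; pred: 24+3-9=18
Step 10: prey: 5+2-2=5; pred: 18+1-7=12
Step 11: prey: 5+2-1=6; pred: 12+1-4=9
Max prey = 31 at step 3

Answer: 31 3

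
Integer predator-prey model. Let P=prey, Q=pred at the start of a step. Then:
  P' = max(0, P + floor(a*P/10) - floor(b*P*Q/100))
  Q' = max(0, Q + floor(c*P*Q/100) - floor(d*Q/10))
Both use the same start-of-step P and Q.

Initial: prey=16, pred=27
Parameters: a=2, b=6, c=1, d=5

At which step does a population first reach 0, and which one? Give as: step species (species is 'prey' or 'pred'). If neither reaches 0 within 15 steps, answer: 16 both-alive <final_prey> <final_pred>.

Answer: 1 prey

Derivation:
Step 1: prey: 16+3-25=0; pred: 27+4-13=18
First extinction: prey at step 1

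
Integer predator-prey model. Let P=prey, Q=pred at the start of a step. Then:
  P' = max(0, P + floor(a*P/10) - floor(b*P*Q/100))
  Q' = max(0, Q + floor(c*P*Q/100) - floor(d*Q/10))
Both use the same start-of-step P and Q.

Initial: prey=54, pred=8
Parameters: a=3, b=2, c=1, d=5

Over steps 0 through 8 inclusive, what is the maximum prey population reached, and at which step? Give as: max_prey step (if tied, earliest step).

Step 1: prey: 54+16-8=62; pred: 8+4-4=8
Step 2: prey: 62+18-9=71; pred: 8+4-4=8
Step 3: prey: 71+21-11=81; pred: 8+5-4=9
Step 4: prey: 81+24-14=91; pred: 9+7-4=12
Step 5: prey: 91+27-21=97; pred: 12+10-6=16
Step 6: prey: 97+29-31=95; pred: 16+15-8=23
Step 7: prey: 95+28-43=80; pred: 23+21-11=33
Step 8: prey: 80+24-52=52; pred: 33+26-16=43
Max prey = 97 at step 5

Answer: 97 5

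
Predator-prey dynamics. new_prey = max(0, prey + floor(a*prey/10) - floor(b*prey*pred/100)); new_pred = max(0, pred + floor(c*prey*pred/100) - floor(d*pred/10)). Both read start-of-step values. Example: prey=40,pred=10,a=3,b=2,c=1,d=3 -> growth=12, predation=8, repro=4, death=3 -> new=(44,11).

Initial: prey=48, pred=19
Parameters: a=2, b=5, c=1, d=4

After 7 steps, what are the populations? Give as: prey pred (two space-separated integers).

Answer: 1 2

Derivation:
Step 1: prey: 48+9-45=12; pred: 19+9-7=21
Step 2: prey: 12+2-12=2; pred: 21+2-8=15
Step 3: prey: 2+0-1=1; pred: 15+0-6=9
Step 4: prey: 1+0-0=1; pred: 9+0-3=6
Step 5: prey: 1+0-0=1; pred: 6+0-2=4
Step 6: prey: 1+0-0=1; pred: 4+0-1=3
Step 7: prey: 1+0-0=1; pred: 3+0-1=2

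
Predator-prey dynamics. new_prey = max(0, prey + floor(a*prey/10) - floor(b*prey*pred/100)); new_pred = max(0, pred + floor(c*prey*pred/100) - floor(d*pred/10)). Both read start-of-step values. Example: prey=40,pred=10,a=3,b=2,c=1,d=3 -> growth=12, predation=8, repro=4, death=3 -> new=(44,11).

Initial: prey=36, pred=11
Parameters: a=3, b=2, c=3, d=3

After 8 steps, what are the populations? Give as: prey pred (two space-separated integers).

Answer: 0 22

Derivation:
Step 1: prey: 36+10-7=39; pred: 11+11-3=19
Step 2: prey: 39+11-14=36; pred: 19+22-5=36
Step 3: prey: 36+10-25=21; pred: 36+38-10=64
Step 4: prey: 21+6-26=1; pred: 64+40-19=85
Step 5: prey: 1+0-1=0; pred: 85+2-25=62
Step 6: prey: 0+0-0=0; pred: 62+0-18=44
Step 7: prey: 0+0-0=0; pred: 44+0-13=31
Step 8: prey: 0+0-0=0; pred: 31+0-9=22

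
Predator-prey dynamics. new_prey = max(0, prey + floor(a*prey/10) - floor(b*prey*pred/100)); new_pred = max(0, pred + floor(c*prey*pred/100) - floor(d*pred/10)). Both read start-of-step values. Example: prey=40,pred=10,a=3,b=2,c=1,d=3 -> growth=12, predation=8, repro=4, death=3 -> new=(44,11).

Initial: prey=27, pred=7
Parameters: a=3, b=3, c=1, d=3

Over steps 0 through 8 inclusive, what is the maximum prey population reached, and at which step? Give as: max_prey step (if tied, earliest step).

Answer: 53 7

Derivation:
Step 1: prey: 27+8-5=30; pred: 7+1-2=6
Step 2: prey: 30+9-5=34; pred: 6+1-1=6
Step 3: prey: 34+10-6=38; pred: 6+2-1=7
Step 4: prey: 38+11-7=42; pred: 7+2-2=7
Step 5: prey: 42+12-8=46; pred: 7+2-2=7
Step 6: prey: 46+13-9=50; pred: 7+3-2=8
Step 7: prey: 50+15-12=53; pred: 8+4-2=10
Step 8: prey: 53+15-15=53; pred: 10+5-3=12
Max prey = 53 at step 7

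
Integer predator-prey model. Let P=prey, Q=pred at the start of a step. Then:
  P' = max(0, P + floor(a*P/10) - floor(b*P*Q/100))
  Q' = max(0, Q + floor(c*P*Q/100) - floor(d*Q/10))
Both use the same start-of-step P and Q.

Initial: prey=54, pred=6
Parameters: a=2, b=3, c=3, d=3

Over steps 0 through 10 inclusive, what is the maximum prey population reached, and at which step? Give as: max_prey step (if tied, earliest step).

Answer: 55 1

Derivation:
Step 1: prey: 54+10-9=55; pred: 6+9-1=14
Step 2: prey: 55+11-23=43; pred: 14+23-4=33
Step 3: prey: 43+8-42=9; pred: 33+42-9=66
Step 4: prey: 9+1-17=0; pred: 66+17-19=64
Step 5: prey: 0+0-0=0; pred: 64+0-19=45
Step 6: prey: 0+0-0=0; pred: 45+0-13=32
Step 7: prey: 0+0-0=0; pred: 32+0-9=23
Step 8: prey: 0+0-0=0; pred: 23+0-6=17
Step 9: prey: 0+0-0=0; pred: 17+0-5=12
Step 10: prey: 0+0-0=0; pred: 12+0-3=9
Max prey = 55 at step 1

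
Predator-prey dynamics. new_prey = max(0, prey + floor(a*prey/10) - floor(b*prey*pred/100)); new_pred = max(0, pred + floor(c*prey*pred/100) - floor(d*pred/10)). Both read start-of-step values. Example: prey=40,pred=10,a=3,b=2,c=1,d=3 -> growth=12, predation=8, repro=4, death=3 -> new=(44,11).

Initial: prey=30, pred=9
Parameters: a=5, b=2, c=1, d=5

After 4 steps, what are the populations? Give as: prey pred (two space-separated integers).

Answer: 105 7

Derivation:
Step 1: prey: 30+15-5=40; pred: 9+2-4=7
Step 2: prey: 40+20-5=55; pred: 7+2-3=6
Step 3: prey: 55+27-6=76; pred: 6+3-3=6
Step 4: prey: 76+38-9=105; pred: 6+4-3=7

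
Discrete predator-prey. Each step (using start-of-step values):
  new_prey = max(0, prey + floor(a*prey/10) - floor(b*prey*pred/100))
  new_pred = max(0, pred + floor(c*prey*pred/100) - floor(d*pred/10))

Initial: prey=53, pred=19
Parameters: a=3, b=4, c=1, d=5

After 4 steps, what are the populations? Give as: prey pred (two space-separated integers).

Step 1: prey: 53+15-40=28; pred: 19+10-9=20
Step 2: prey: 28+8-22=14; pred: 20+5-10=15
Step 3: prey: 14+4-8=10; pred: 15+2-7=10
Step 4: prey: 10+3-4=9; pred: 10+1-5=6

Answer: 9 6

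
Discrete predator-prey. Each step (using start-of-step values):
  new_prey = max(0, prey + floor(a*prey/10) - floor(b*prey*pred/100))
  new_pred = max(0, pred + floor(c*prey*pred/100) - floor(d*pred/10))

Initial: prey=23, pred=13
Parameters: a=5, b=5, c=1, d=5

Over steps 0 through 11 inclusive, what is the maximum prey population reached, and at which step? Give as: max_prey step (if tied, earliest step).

Step 1: prey: 23+11-14=20; pred: 13+2-6=9
Step 2: prey: 20+10-9=21; pred: 9+1-4=6
Step 3: prey: 21+10-6=25; pred: 6+1-3=4
Step 4: prey: 25+12-5=32; pred: 4+1-2=3
Step 5: prey: 32+16-4=44; pred: 3+0-1=2
Step 6: prey: 44+22-4=62; pred: 2+0-1=1
Step 7: prey: 62+31-3=90; pred: 1+0-0=1
Step 8: prey: 90+45-4=131; pred: 1+0-0=1
Step 9: prey: 131+65-6=190; pred: 1+1-0=2
Step 10: prey: 190+95-19=266; pred: 2+3-1=4
Step 11: prey: 266+133-53=346; pred: 4+10-2=12
Max prey = 346 at step 11

Answer: 346 11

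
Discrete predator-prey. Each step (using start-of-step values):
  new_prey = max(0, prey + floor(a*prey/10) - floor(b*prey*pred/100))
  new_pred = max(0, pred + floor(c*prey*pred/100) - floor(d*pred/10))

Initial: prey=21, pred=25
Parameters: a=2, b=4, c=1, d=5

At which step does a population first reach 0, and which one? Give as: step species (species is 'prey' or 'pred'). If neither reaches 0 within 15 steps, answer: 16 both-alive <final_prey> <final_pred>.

Answer: 16 both-alive 2 1

Derivation:
Step 1: prey: 21+4-21=4; pred: 25+5-12=18
Step 2: prey: 4+0-2=2; pred: 18+0-9=9
Step 3: prey: 2+0-0=2; pred: 9+0-4=5
Step 4: prey: 2+0-0=2; pred: 5+0-2=3
Step 5: prey: 2+0-0=2; pred: 3+0-1=2
Step 6: prey: 2+0-0=2; pred: 2+0-1=1
Step 7: prey: 2+0-0=2; pred: 1+0-0=1
Steps 8-15: state stable at prey=2, pred=1 (no change)
No extinction within 15 steps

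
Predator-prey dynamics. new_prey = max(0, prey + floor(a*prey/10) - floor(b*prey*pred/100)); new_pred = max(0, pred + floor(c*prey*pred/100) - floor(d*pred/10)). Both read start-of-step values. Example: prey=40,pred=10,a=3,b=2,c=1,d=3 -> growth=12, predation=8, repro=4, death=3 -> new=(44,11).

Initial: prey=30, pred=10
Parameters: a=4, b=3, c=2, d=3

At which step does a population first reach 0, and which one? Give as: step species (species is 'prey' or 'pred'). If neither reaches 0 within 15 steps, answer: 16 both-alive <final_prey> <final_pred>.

Step 1: prey: 30+12-9=33; pred: 10+6-3=13
Step 2: prey: 33+13-12=34; pred: 13+8-3=18
Step 3: prey: 34+13-18=29; pred: 18+12-5=25
Step 4: prey: 29+11-21=19; pred: 25+14-7=32
Step 5: prey: 19+7-18=8; pred: 32+12-9=35
Step 6: prey: 8+3-8=3; pred: 35+5-10=30
Step 7: prey: 3+1-2=2; pred: 30+1-9=22
Step 8: prey: 2+0-1=1; pred: 22+0-6=16
Step 9: prey: 1+0-0=1; pred: 16+0-4=12
Step 10: prey: 1+0-0=1; pred: 12+0-3=9
Step 11: prey: 1+0-0=1; pred: 9+0-2=7
Step 12: prey: 1+0-0=1; pred: 7+0-2=5
Step 13: prey: 1+0-0=1; pred: 5+0-1=4
Step 14: prey: 1+0-0=1; pred: 4+0-1=3
Step 15: prey: 1+0-0=1; pred: 3+0-0=3
No extinction within 15 steps

Answer: 16 both-alive 1 3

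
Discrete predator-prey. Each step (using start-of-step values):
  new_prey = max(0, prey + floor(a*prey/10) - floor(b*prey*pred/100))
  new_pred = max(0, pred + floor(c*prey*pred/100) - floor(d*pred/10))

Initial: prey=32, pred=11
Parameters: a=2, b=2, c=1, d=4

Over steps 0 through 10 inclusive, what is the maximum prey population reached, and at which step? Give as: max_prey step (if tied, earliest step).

Step 1: prey: 32+6-7=31; pred: 11+3-4=10
Step 2: prey: 31+6-6=31; pred: 10+3-4=9
Step 3: prey: 31+6-5=32; pred: 9+2-3=8
Step 4: prey: 32+6-5=33; pred: 8+2-3=7
Step 5: prey: 33+6-4=35; pred: 7+2-2=7
Step 6: prey: 35+7-4=38; pred: 7+2-2=7
Step 7: prey: 38+7-5=40; pred: 7+2-2=7
Step 8: prey: 40+8-5=43; pred: 7+2-2=7
Step 9: prey: 43+8-6=45; pred: 7+3-2=8
Step 10: prey: 45+9-7=47; pred: 8+3-3=8
Max prey = 47 at step 10

Answer: 47 10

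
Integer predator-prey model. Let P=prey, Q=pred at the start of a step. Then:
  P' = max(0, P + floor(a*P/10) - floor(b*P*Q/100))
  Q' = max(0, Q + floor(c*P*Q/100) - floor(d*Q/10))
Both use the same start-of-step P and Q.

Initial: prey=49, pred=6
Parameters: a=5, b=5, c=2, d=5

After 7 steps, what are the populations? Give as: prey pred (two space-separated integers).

Answer: 0 9

Derivation:
Step 1: prey: 49+24-14=59; pred: 6+5-3=8
Step 2: prey: 59+29-23=65; pred: 8+9-4=13
Step 3: prey: 65+32-42=55; pred: 13+16-6=23
Step 4: prey: 55+27-63=19; pred: 23+25-11=37
Step 5: prey: 19+9-35=0; pred: 37+14-18=33
Step 6: prey: 0+0-0=0; pred: 33+0-16=17
Step 7: prey: 0+0-0=0; pred: 17+0-8=9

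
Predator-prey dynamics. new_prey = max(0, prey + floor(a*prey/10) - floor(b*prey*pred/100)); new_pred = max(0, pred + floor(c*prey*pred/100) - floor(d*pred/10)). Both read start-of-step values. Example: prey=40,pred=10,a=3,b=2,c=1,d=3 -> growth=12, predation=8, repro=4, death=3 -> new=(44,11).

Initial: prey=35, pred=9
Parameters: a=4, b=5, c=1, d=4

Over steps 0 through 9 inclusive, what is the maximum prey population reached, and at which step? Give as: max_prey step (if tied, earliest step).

Step 1: prey: 35+14-15=34; pred: 9+3-3=9
Step 2: prey: 34+13-15=32; pred: 9+3-3=9
Step 3: prey: 32+12-14=30; pred: 9+2-3=8
Step 4: prey: 30+12-12=30; pred: 8+2-3=7
Step 5: prey: 30+12-10=32; pred: 7+2-2=7
Step 6: prey: 32+12-11=33; pred: 7+2-2=7
Step 7: prey: 33+13-11=35; pred: 7+2-2=7
Step 8: prey: 35+14-12=37; pred: 7+2-2=7
Step 9: prey: 37+14-12=39; pred: 7+2-2=7
Max prey = 39 at step 9

Answer: 39 9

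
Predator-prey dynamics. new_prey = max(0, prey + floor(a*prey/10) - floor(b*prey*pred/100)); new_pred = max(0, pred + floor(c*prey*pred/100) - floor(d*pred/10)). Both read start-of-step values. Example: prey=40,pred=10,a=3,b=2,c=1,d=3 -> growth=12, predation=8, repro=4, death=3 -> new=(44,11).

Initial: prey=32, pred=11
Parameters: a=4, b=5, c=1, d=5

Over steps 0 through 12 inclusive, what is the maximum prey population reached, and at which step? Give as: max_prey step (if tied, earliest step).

Step 1: prey: 32+12-17=27; pred: 11+3-5=9
Step 2: prey: 27+10-12=25; pred: 9+2-4=7
Step 3: prey: 25+10-8=27; pred: 7+1-3=5
Step 4: prey: 27+10-6=31; pred: 5+1-2=4
Step 5: prey: 31+12-6=37; pred: 4+1-2=3
Step 6: prey: 37+14-5=46; pred: 3+1-1=3
Step 7: prey: 46+18-6=58; pred: 3+1-1=3
Step 8: prey: 58+23-8=73; pred: 3+1-1=3
Step 9: prey: 73+29-10=92; pred: 3+2-1=4
Step 10: prey: 92+36-18=110; pred: 4+3-2=5
Step 11: prey: 110+44-27=127; pred: 5+5-2=8
Step 12: prey: 127+50-50=127; pred: 8+10-4=14
Max prey = 127 at step 11

Answer: 127 11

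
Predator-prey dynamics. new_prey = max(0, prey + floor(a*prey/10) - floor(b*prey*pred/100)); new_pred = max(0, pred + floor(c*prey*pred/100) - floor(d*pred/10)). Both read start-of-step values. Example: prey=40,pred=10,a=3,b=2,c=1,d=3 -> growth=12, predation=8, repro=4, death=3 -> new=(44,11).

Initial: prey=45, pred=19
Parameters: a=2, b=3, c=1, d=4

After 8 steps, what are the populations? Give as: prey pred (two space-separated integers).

Step 1: prey: 45+9-25=29; pred: 19+8-7=20
Step 2: prey: 29+5-17=17; pred: 20+5-8=17
Step 3: prey: 17+3-8=12; pred: 17+2-6=13
Step 4: prey: 12+2-4=10; pred: 13+1-5=9
Step 5: prey: 10+2-2=10; pred: 9+0-3=6
Step 6: prey: 10+2-1=11; pred: 6+0-2=4
Step 7: prey: 11+2-1=12; pred: 4+0-1=3
Step 8: prey: 12+2-1=13; pred: 3+0-1=2

Answer: 13 2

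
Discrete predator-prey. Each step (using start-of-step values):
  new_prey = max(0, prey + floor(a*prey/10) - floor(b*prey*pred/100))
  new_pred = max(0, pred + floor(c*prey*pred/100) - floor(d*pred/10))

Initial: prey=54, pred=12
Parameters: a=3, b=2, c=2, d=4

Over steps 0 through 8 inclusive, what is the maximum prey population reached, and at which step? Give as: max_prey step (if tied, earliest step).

Answer: 58 1

Derivation:
Step 1: prey: 54+16-12=58; pred: 12+12-4=20
Step 2: prey: 58+17-23=52; pred: 20+23-8=35
Step 3: prey: 52+15-36=31; pred: 35+36-14=57
Step 4: prey: 31+9-35=5; pred: 57+35-22=70
Step 5: prey: 5+1-7=0; pred: 70+7-28=49
Step 6: prey: 0+0-0=0; pred: 49+0-19=30
Step 7: prey: 0+0-0=0; pred: 30+0-12=18
Step 8: prey: 0+0-0=0; pred: 18+0-7=11
Max prey = 58 at step 1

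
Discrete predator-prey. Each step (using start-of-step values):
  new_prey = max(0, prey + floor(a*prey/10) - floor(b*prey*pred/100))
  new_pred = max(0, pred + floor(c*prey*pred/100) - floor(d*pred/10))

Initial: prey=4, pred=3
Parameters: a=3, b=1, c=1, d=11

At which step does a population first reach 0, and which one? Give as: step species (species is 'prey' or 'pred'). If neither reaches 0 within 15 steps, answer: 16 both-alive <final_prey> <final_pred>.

Answer: 1 pred

Derivation:
Step 1: prey: 4+1-0=5; pred: 3+0-3=0
First extinction: pred at step 1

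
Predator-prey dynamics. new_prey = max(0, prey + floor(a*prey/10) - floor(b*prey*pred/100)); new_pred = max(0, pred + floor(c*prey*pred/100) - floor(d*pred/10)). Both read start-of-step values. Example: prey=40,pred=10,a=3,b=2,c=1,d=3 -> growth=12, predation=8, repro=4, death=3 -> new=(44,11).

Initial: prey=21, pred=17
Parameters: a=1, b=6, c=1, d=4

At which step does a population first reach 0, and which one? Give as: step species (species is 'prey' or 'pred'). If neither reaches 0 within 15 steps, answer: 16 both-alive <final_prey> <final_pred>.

Answer: 16 both-alive 1 2

Derivation:
Step 1: prey: 21+2-21=2; pred: 17+3-6=14
Step 2: prey: 2+0-1=1; pred: 14+0-5=9
Step 3: prey: 1+0-0=1; pred: 9+0-3=6
Step 4: prey: 1+0-0=1; pred: 6+0-2=4
Step 5: prey: 1+0-0=1; pred: 4+0-1=3
Step 6: prey: 1+0-0=1; pred: 3+0-1=2
Step 7: prey: 1+0-0=1; pred: 2+0-0=2
Steps 8-15: state stable at prey=1, pred=2 (no change)
No extinction within 15 steps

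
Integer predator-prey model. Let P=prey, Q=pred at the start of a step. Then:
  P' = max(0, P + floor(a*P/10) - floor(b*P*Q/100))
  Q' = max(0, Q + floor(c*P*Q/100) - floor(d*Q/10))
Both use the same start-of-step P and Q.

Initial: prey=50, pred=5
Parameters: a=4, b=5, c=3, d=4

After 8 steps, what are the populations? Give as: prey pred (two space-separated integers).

Answer: 0 7

Derivation:
Step 1: prey: 50+20-12=58; pred: 5+7-2=10
Step 2: prey: 58+23-29=52; pred: 10+17-4=23
Step 3: prey: 52+20-59=13; pred: 23+35-9=49
Step 4: prey: 13+5-31=0; pred: 49+19-19=49
Step 5: prey: 0+0-0=0; pred: 49+0-19=30
Step 6: prey: 0+0-0=0; pred: 30+0-12=18
Step 7: prey: 0+0-0=0; pred: 18+0-7=11
Step 8: prey: 0+0-0=0; pred: 11+0-4=7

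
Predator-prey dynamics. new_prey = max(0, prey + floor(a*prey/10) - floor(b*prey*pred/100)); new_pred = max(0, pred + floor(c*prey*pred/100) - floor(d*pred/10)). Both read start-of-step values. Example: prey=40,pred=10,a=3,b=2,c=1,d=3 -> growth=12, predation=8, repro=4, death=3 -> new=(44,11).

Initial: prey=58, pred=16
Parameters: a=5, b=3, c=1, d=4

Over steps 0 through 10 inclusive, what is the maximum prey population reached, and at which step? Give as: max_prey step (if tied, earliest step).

Answer: 60 1

Derivation:
Step 1: prey: 58+29-27=60; pred: 16+9-6=19
Step 2: prey: 60+30-34=56; pred: 19+11-7=23
Step 3: prey: 56+28-38=46; pred: 23+12-9=26
Step 4: prey: 46+23-35=34; pred: 26+11-10=27
Step 5: prey: 34+17-27=24; pred: 27+9-10=26
Step 6: prey: 24+12-18=18; pred: 26+6-10=22
Step 7: prey: 18+9-11=16; pred: 22+3-8=17
Step 8: prey: 16+8-8=16; pred: 17+2-6=13
Step 9: prey: 16+8-6=18; pred: 13+2-5=10
Step 10: prey: 18+9-5=22; pred: 10+1-4=7
Max prey = 60 at step 1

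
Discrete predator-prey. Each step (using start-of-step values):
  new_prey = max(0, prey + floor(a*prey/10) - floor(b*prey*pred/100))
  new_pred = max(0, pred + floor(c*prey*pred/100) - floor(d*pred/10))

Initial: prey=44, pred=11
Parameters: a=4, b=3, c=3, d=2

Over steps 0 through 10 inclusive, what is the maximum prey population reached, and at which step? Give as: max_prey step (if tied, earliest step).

Answer: 47 1

Derivation:
Step 1: prey: 44+17-14=47; pred: 11+14-2=23
Step 2: prey: 47+18-32=33; pred: 23+32-4=51
Step 3: prey: 33+13-50=0; pred: 51+50-10=91
Step 4: prey: 0+0-0=0; pred: 91+0-18=73
Step 5: prey: 0+0-0=0; pred: 73+0-14=59
Step 6: prey: 0+0-0=0; pred: 59+0-11=48
Step 7: prey: 0+0-0=0; pred: 48+0-9=39
Step 8: prey: 0+0-0=0; pred: 39+0-7=32
Step 9: prey: 0+0-0=0; pred: 32+0-6=26
Step 10: prey: 0+0-0=0; pred: 26+0-5=21
Max prey = 47 at step 1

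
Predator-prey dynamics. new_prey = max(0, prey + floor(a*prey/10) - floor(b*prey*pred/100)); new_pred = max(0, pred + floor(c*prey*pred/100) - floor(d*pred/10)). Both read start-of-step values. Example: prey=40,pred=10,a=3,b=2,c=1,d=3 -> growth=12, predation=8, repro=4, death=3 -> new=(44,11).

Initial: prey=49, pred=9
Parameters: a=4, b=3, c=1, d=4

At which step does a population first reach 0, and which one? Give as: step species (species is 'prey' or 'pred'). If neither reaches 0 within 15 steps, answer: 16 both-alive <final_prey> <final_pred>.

Step 1: prey: 49+19-13=55; pred: 9+4-3=10
Step 2: prey: 55+22-16=61; pred: 10+5-4=11
Step 3: prey: 61+24-20=65; pred: 11+6-4=13
Step 4: prey: 65+26-25=66; pred: 13+8-5=16
Step 5: prey: 66+26-31=61; pred: 16+10-6=20
Step 6: prey: 61+24-36=49; pred: 20+12-8=24
Step 7: prey: 49+19-35=33; pred: 24+11-9=26
Step 8: prey: 33+13-25=21; pred: 26+8-10=24
Step 9: prey: 21+8-15=14; pred: 24+5-9=20
Step 10: prey: 14+5-8=11; pred: 20+2-8=14
Step 11: prey: 11+4-4=11; pred: 14+1-5=10
Step 12: prey: 11+4-3=12; pred: 10+1-4=7
Step 13: prey: 12+4-2=14; pred: 7+0-2=5
Step 14: prey: 14+5-2=17; pred: 5+0-2=3
Step 15: prey: 17+6-1=22; pred: 3+0-1=2
No extinction within 15 steps

Answer: 16 both-alive 22 2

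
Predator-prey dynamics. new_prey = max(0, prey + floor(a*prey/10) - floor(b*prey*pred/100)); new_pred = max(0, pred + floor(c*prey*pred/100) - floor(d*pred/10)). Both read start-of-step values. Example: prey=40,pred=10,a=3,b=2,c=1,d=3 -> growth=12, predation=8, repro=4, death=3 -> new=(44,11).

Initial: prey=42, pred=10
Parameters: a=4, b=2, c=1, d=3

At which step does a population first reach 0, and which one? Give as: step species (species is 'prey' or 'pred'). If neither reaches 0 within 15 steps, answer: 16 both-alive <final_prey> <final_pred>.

Step 1: prey: 42+16-8=50; pred: 10+4-3=11
Step 2: prey: 50+20-11=59; pred: 11+5-3=13
Step 3: prey: 59+23-15=67; pred: 13+7-3=17
Step 4: prey: 67+26-22=71; pred: 17+11-5=23
Step 5: prey: 71+28-32=67; pred: 23+16-6=33
Step 6: prey: 67+26-44=49; pred: 33+22-9=46
Step 7: prey: 49+19-45=23; pred: 46+22-13=55
Step 8: prey: 23+9-25=7; pred: 55+12-16=51
Step 9: prey: 7+2-7=2; pred: 51+3-15=39
Step 10: prey: 2+0-1=1; pred: 39+0-11=28
Step 11: prey: 1+0-0=1; pred: 28+0-8=20
Step 12: prey: 1+0-0=1; pred: 20+0-6=14
Step 13: prey: 1+0-0=1; pred: 14+0-4=10
Step 14: prey: 1+0-0=1; pred: 10+0-3=7
Step 15: prey: 1+0-0=1; pred: 7+0-2=5
No extinction within 15 steps

Answer: 16 both-alive 1 5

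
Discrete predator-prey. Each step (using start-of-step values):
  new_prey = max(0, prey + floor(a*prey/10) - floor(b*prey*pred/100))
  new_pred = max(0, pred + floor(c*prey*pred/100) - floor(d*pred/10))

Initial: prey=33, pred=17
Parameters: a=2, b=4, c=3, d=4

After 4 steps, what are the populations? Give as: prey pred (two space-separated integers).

Step 1: prey: 33+6-22=17; pred: 17+16-6=27
Step 2: prey: 17+3-18=2; pred: 27+13-10=30
Step 3: prey: 2+0-2=0; pred: 30+1-12=19
Step 4: prey: 0+0-0=0; pred: 19+0-7=12

Answer: 0 12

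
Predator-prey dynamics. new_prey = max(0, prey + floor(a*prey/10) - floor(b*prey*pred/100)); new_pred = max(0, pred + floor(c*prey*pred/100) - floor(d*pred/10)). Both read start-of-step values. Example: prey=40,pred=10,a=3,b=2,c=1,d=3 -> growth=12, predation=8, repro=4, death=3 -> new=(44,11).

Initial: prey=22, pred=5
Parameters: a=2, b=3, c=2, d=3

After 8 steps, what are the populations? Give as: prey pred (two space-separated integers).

Step 1: prey: 22+4-3=23; pred: 5+2-1=6
Step 2: prey: 23+4-4=23; pred: 6+2-1=7
Step 3: prey: 23+4-4=23; pred: 7+3-2=8
Step 4: prey: 23+4-5=22; pred: 8+3-2=9
Step 5: prey: 22+4-5=21; pred: 9+3-2=10
Step 6: prey: 21+4-6=19; pred: 10+4-3=11
Step 7: prey: 19+3-6=16; pred: 11+4-3=12
Step 8: prey: 16+3-5=14; pred: 12+3-3=12

Answer: 14 12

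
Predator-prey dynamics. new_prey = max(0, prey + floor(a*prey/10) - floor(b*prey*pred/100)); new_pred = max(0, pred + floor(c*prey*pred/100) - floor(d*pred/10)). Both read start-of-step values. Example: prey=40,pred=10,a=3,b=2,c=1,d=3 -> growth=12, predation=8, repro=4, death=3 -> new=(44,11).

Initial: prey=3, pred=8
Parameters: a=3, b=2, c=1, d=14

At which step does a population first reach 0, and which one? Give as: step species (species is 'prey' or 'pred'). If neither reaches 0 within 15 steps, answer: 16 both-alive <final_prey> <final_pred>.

Answer: 1 pred

Derivation:
Step 1: prey: 3+0-0=3; pred: 8+0-11=0
First extinction: pred at step 1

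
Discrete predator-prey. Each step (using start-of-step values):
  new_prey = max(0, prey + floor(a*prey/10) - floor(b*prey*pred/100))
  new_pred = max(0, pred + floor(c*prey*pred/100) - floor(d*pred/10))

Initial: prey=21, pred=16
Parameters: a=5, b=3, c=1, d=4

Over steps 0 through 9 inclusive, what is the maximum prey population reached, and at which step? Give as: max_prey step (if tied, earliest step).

Step 1: prey: 21+10-10=21; pred: 16+3-6=13
Step 2: prey: 21+10-8=23; pred: 13+2-5=10
Step 3: prey: 23+11-6=28; pred: 10+2-4=8
Step 4: prey: 28+14-6=36; pred: 8+2-3=7
Step 5: prey: 36+18-7=47; pred: 7+2-2=7
Step 6: prey: 47+23-9=61; pred: 7+3-2=8
Step 7: prey: 61+30-14=77; pred: 8+4-3=9
Step 8: prey: 77+38-20=95; pred: 9+6-3=12
Step 9: prey: 95+47-34=108; pred: 12+11-4=19
Max prey = 108 at step 9

Answer: 108 9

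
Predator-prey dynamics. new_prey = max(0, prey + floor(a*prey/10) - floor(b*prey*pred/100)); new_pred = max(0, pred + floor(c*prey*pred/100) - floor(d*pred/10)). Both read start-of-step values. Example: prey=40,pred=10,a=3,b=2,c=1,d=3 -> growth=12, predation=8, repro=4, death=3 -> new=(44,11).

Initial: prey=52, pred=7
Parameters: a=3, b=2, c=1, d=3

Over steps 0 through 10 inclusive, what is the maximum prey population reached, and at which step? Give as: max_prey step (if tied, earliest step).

Answer: 79 4

Derivation:
Step 1: prey: 52+15-7=60; pred: 7+3-2=8
Step 2: prey: 60+18-9=69; pred: 8+4-2=10
Step 3: prey: 69+20-13=76; pred: 10+6-3=13
Step 4: prey: 76+22-19=79; pred: 13+9-3=19
Step 5: prey: 79+23-30=72; pred: 19+15-5=29
Step 6: prey: 72+21-41=52; pred: 29+20-8=41
Step 7: prey: 52+15-42=25; pred: 41+21-12=50
Step 8: prey: 25+7-25=7; pred: 50+12-15=47
Step 9: prey: 7+2-6=3; pred: 47+3-14=36
Step 10: prey: 3+0-2=1; pred: 36+1-10=27
Max prey = 79 at step 4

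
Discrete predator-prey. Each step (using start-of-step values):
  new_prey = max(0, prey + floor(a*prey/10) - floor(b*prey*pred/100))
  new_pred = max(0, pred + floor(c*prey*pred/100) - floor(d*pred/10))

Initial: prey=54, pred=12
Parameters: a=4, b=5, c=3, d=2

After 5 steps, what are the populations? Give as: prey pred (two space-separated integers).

Answer: 0 32

Derivation:
Step 1: prey: 54+21-32=43; pred: 12+19-2=29
Step 2: prey: 43+17-62=0; pred: 29+37-5=61
Step 3: prey: 0+0-0=0; pred: 61+0-12=49
Step 4: prey: 0+0-0=0; pred: 49+0-9=40
Step 5: prey: 0+0-0=0; pred: 40+0-8=32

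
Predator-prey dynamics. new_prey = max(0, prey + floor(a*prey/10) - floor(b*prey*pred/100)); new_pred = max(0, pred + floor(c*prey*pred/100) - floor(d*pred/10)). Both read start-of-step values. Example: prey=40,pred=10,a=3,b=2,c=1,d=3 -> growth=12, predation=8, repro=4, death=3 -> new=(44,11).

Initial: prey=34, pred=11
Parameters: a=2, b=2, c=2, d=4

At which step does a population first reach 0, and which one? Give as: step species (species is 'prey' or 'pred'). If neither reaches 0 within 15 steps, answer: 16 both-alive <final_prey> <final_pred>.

Step 1: prey: 34+6-7=33; pred: 11+7-4=14
Step 2: prey: 33+6-9=30; pred: 14+9-5=18
Step 3: prey: 30+6-10=26; pred: 18+10-7=21
Step 4: prey: 26+5-10=21; pred: 21+10-8=23
Step 5: prey: 21+4-9=16; pred: 23+9-9=23
Step 6: prey: 16+3-7=12; pred: 23+7-9=21
Step 7: prey: 12+2-5=9; pred: 21+5-8=18
Step 8: prey: 9+1-3=7; pred: 18+3-7=14
Step 9: prey: 7+1-1=7; pred: 14+1-5=10
Step 10: prey: 7+1-1=7; pred: 10+1-4=7
Step 11: prey: 7+1-0=8; pred: 7+0-2=5
Step 12: prey: 8+1-0=9; pred: 5+0-2=3
Step 13: prey: 9+1-0=10; pred: 3+0-1=2
Step 14: prey: 10+2-0=12; pred: 2+0-0=2
Step 15: prey: 12+2-0=14; pred: 2+0-0=2
No extinction within 15 steps

Answer: 16 both-alive 14 2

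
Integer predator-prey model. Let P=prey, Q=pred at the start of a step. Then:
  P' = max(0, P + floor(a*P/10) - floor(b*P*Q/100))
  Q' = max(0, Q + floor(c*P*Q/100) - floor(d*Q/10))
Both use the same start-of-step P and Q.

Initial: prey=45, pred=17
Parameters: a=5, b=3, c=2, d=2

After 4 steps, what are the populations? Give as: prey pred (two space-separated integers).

Answer: 0 55

Derivation:
Step 1: prey: 45+22-22=45; pred: 17+15-3=29
Step 2: prey: 45+22-39=28; pred: 29+26-5=50
Step 3: prey: 28+14-42=0; pred: 50+28-10=68
Step 4: prey: 0+0-0=0; pred: 68+0-13=55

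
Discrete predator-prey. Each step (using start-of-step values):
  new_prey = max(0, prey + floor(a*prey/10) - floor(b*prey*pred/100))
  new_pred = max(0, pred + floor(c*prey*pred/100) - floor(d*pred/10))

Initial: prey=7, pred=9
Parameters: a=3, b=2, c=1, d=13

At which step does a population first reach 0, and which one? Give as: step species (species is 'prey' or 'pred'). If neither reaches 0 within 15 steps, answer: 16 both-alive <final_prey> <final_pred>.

Step 1: prey: 7+2-1=8; pred: 9+0-11=0
First extinction: pred at step 1

Answer: 1 pred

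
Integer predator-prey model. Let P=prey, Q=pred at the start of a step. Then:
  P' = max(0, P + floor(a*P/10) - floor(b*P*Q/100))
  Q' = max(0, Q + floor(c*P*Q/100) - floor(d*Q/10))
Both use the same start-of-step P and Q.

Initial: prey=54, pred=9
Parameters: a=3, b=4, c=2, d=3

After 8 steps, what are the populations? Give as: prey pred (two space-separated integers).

Step 1: prey: 54+16-19=51; pred: 9+9-2=16
Step 2: prey: 51+15-32=34; pred: 16+16-4=28
Step 3: prey: 34+10-38=6; pred: 28+19-8=39
Step 4: prey: 6+1-9=0; pred: 39+4-11=32
Step 5: prey: 0+0-0=0; pred: 32+0-9=23
Step 6: prey: 0+0-0=0; pred: 23+0-6=17
Step 7: prey: 0+0-0=0; pred: 17+0-5=12
Step 8: prey: 0+0-0=0; pred: 12+0-3=9

Answer: 0 9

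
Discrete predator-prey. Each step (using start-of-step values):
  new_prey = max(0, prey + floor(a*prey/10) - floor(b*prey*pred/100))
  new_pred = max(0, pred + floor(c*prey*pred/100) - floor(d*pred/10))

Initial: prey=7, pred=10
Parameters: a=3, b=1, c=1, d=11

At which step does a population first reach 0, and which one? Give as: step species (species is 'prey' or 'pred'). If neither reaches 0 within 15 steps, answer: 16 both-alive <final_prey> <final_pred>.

Answer: 1 pred

Derivation:
Step 1: prey: 7+2-0=9; pred: 10+0-11=0
First extinction: pred at step 1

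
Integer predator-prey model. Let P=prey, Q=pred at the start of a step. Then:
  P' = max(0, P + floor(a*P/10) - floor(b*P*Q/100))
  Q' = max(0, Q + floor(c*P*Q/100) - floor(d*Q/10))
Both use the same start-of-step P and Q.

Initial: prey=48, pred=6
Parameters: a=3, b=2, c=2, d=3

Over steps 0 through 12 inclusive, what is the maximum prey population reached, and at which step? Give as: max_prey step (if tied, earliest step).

Answer: 63 2

Derivation:
Step 1: prey: 48+14-5=57; pred: 6+5-1=10
Step 2: prey: 57+17-11=63; pred: 10+11-3=18
Step 3: prey: 63+18-22=59; pred: 18+22-5=35
Step 4: prey: 59+17-41=35; pred: 35+41-10=66
Step 5: prey: 35+10-46=0; pred: 66+46-19=93
Step 6: prey: 0+0-0=0; pred: 93+0-27=66
Step 7: prey: 0+0-0=0; pred: 66+0-19=47
Step 8: prey: 0+0-0=0; pred: 47+0-14=33
Step 9: prey: 0+0-0=0; pred: 33+0-9=24
Step 10: prey: 0+0-0=0; pred: 24+0-7=17
Step 11: prey: 0+0-0=0; pred: 17+0-5=12
Step 12: prey: 0+0-0=0; pred: 12+0-3=9
Max prey = 63 at step 2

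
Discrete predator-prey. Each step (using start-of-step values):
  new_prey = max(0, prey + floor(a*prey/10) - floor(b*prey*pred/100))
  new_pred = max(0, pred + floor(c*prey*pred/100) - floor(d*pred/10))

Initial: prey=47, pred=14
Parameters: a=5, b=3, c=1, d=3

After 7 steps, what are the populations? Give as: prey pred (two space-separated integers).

Answer: 10 24

Derivation:
Step 1: prey: 47+23-19=51; pred: 14+6-4=16
Step 2: prey: 51+25-24=52; pred: 16+8-4=20
Step 3: prey: 52+26-31=47; pred: 20+10-6=24
Step 4: prey: 47+23-33=37; pred: 24+11-7=28
Step 5: prey: 37+18-31=24; pred: 28+10-8=30
Step 6: prey: 24+12-21=15; pred: 30+7-9=28
Step 7: prey: 15+7-12=10; pred: 28+4-8=24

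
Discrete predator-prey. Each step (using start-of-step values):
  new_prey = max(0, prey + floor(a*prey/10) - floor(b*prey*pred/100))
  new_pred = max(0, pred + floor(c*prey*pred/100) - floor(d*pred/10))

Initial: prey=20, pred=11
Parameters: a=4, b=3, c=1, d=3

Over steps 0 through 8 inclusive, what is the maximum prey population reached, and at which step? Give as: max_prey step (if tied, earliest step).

Answer: 46 8

Derivation:
Step 1: prey: 20+8-6=22; pred: 11+2-3=10
Step 2: prey: 22+8-6=24; pred: 10+2-3=9
Step 3: prey: 24+9-6=27; pred: 9+2-2=9
Step 4: prey: 27+10-7=30; pred: 9+2-2=9
Step 5: prey: 30+12-8=34; pred: 9+2-2=9
Step 6: prey: 34+13-9=38; pred: 9+3-2=10
Step 7: prey: 38+15-11=42; pred: 10+3-3=10
Step 8: prey: 42+16-12=46; pred: 10+4-3=11
Max prey = 46 at step 8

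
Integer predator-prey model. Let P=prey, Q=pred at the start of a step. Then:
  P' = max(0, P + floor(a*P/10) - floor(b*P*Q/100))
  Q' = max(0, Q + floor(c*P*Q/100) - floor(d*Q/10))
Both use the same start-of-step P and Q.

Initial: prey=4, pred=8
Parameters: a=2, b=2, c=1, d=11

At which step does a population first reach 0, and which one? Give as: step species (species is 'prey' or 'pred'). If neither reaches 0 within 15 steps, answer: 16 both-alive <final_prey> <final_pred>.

Step 1: prey: 4+0-0=4; pred: 8+0-8=0
First extinction: pred at step 1

Answer: 1 pred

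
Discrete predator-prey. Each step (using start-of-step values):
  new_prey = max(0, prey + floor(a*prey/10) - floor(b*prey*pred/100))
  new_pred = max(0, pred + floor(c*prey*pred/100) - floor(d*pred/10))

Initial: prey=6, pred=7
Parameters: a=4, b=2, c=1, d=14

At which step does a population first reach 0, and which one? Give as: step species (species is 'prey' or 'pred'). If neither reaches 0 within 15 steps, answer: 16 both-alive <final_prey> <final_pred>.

Step 1: prey: 6+2-0=8; pred: 7+0-9=0
First extinction: pred at step 1

Answer: 1 pred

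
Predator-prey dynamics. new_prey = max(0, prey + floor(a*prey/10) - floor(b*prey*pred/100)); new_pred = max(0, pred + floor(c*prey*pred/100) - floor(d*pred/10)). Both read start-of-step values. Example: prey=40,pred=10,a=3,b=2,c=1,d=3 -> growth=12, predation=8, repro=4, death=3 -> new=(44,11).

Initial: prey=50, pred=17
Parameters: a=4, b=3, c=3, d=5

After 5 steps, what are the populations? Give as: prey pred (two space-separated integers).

Answer: 0 16

Derivation:
Step 1: prey: 50+20-25=45; pred: 17+25-8=34
Step 2: prey: 45+18-45=18; pred: 34+45-17=62
Step 3: prey: 18+7-33=0; pred: 62+33-31=64
Step 4: prey: 0+0-0=0; pred: 64+0-32=32
Step 5: prey: 0+0-0=0; pred: 32+0-16=16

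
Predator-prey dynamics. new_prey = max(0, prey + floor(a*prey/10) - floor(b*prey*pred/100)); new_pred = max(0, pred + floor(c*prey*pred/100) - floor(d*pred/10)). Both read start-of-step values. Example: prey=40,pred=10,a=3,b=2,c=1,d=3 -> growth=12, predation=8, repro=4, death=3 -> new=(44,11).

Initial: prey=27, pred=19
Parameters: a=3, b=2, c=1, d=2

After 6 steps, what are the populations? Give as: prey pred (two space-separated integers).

Answer: 11 19

Derivation:
Step 1: prey: 27+8-10=25; pred: 19+5-3=21
Step 2: prey: 25+7-10=22; pred: 21+5-4=22
Step 3: prey: 22+6-9=19; pred: 22+4-4=22
Step 4: prey: 19+5-8=16; pred: 22+4-4=22
Step 5: prey: 16+4-7=13; pred: 22+3-4=21
Step 6: prey: 13+3-5=11; pred: 21+2-4=19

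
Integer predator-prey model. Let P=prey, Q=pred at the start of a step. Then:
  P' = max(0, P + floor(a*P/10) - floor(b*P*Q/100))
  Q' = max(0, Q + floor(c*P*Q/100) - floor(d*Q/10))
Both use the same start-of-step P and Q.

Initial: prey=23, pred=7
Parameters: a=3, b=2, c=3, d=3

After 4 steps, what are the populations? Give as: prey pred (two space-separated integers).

Step 1: prey: 23+6-3=26; pred: 7+4-2=9
Step 2: prey: 26+7-4=29; pred: 9+7-2=14
Step 3: prey: 29+8-8=29; pred: 14+12-4=22
Step 4: prey: 29+8-12=25; pred: 22+19-6=35

Answer: 25 35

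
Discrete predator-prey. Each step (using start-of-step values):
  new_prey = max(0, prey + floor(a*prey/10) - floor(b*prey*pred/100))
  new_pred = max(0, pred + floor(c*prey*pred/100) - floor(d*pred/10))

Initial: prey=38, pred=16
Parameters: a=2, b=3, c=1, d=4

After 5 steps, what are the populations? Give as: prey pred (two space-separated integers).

Answer: 13 6

Derivation:
Step 1: prey: 38+7-18=27; pred: 16+6-6=16
Step 2: prey: 27+5-12=20; pred: 16+4-6=14
Step 3: prey: 20+4-8=16; pred: 14+2-5=11
Step 4: prey: 16+3-5=14; pred: 11+1-4=8
Step 5: prey: 14+2-3=13; pred: 8+1-3=6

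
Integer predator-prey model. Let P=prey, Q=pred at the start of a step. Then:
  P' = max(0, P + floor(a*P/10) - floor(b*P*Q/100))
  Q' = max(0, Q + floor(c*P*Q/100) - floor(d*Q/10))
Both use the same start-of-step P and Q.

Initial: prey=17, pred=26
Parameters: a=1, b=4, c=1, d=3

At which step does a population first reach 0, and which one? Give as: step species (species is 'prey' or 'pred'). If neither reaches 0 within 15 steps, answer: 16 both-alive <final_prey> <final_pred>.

Step 1: prey: 17+1-17=1; pred: 26+4-7=23
Step 2: prey: 1+0-0=1; pred: 23+0-6=17
Step 3: prey: 1+0-0=1; pred: 17+0-5=12
Step 4: prey: 1+0-0=1; pred: 12+0-3=9
Step 5: prey: 1+0-0=1; pred: 9+0-2=7
Step 6: prey: 1+0-0=1; pred: 7+0-2=5
Step 7: prey: 1+0-0=1; pred: 5+0-1=4
Step 8: prey: 1+0-0=1; pred: 4+0-1=3
Step 9: prey: 1+0-0=1; pred: 3+0-0=3
Steps 10-15: state stable at prey=1, pred=3 (no change)
No extinction within 15 steps

Answer: 16 both-alive 1 3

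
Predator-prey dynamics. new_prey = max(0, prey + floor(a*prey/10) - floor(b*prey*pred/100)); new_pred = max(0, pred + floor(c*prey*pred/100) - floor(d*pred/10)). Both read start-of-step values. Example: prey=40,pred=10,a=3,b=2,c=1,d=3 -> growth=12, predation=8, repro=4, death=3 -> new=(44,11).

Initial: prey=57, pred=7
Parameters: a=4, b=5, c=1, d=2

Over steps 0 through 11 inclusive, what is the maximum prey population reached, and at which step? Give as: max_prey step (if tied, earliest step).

Answer: 60 1

Derivation:
Step 1: prey: 57+22-19=60; pred: 7+3-1=9
Step 2: prey: 60+24-27=57; pred: 9+5-1=13
Step 3: prey: 57+22-37=42; pred: 13+7-2=18
Step 4: prey: 42+16-37=21; pred: 18+7-3=22
Step 5: prey: 21+8-23=6; pred: 22+4-4=22
Step 6: prey: 6+2-6=2; pred: 22+1-4=19
Step 7: prey: 2+0-1=1; pred: 19+0-3=16
Step 8: prey: 1+0-0=1; pred: 16+0-3=13
Step 9: prey: 1+0-0=1; pred: 13+0-2=11
Step 10: prey: 1+0-0=1; pred: 11+0-2=9
Step 11: prey: 1+0-0=1; pred: 9+0-1=8
Max prey = 60 at step 1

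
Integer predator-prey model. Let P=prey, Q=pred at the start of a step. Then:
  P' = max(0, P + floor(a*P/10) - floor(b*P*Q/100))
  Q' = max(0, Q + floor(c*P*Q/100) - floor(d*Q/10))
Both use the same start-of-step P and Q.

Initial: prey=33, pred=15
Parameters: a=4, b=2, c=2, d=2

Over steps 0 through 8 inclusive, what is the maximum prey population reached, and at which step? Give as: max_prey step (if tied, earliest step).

Answer: 37 1

Derivation:
Step 1: prey: 33+13-9=37; pred: 15+9-3=21
Step 2: prey: 37+14-15=36; pred: 21+15-4=32
Step 3: prey: 36+14-23=27; pred: 32+23-6=49
Step 4: prey: 27+10-26=11; pred: 49+26-9=66
Step 5: prey: 11+4-14=1; pred: 66+14-13=67
Step 6: prey: 1+0-1=0; pred: 67+1-13=55
Step 7: prey: 0+0-0=0; pred: 55+0-11=44
Step 8: prey: 0+0-0=0; pred: 44+0-8=36
Max prey = 37 at step 1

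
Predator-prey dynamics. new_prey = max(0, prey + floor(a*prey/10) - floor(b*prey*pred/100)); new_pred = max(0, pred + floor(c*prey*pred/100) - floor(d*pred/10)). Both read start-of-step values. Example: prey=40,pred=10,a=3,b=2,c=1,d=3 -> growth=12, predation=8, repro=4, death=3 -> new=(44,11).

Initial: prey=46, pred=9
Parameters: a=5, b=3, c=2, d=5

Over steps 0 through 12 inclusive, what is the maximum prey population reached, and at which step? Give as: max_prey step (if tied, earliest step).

Answer: 63 2

Derivation:
Step 1: prey: 46+23-12=57; pred: 9+8-4=13
Step 2: prey: 57+28-22=63; pred: 13+14-6=21
Step 3: prey: 63+31-39=55; pred: 21+26-10=37
Step 4: prey: 55+27-61=21; pred: 37+40-18=59
Step 5: prey: 21+10-37=0; pred: 59+24-29=54
Step 6: prey: 0+0-0=0; pred: 54+0-27=27
Step 7: prey: 0+0-0=0; pred: 27+0-13=14
Step 8: prey: 0+0-0=0; pred: 14+0-7=7
Step 9: prey: 0+0-0=0; pred: 7+0-3=4
Step 10: prey: 0+0-0=0; pred: 4+0-2=2
Step 11: prey: 0+0-0=0; pred: 2+0-1=1
Step 12: prey: 0+0-0=0; pred: 1+0-0=1
Max prey = 63 at step 2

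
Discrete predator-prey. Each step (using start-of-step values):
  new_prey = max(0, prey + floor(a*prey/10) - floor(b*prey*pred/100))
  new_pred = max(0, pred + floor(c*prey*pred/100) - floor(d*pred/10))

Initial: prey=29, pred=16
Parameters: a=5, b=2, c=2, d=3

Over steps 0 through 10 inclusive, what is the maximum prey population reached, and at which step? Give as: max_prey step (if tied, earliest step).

Answer: 37 2

Derivation:
Step 1: prey: 29+14-9=34; pred: 16+9-4=21
Step 2: prey: 34+17-14=37; pred: 21+14-6=29
Step 3: prey: 37+18-21=34; pred: 29+21-8=42
Step 4: prey: 34+17-28=23; pred: 42+28-12=58
Step 5: prey: 23+11-26=8; pred: 58+26-17=67
Step 6: prey: 8+4-10=2; pred: 67+10-20=57
Step 7: prey: 2+1-2=1; pred: 57+2-17=42
Step 8: prey: 1+0-0=1; pred: 42+0-12=30
Step 9: prey: 1+0-0=1; pred: 30+0-9=21
Step 10: prey: 1+0-0=1; pred: 21+0-6=15
Max prey = 37 at step 2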